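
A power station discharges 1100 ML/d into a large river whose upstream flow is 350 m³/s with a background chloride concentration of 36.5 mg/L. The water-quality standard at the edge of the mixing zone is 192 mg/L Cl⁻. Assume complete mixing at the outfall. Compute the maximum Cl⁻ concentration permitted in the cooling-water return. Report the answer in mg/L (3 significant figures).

4470 mg/L

1100 ML/d = 12.73 m³/s.
Mass balance: 192·362.7 = 12.73·Cₑ + 350·36.5.
Cₑ = (6.964e+04 − 1.278e+04) / 12.73 = 4467 mg/L.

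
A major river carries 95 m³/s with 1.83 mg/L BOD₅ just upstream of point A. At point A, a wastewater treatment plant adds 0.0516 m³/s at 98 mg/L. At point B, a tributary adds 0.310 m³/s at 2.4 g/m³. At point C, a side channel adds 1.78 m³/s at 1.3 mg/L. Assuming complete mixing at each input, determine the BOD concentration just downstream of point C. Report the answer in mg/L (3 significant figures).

1.87 mg/L

After input A: C = (95·1.83 + 0.0516·98) / 95.05 = 1.882 mg/L.
After input B: C = (95.05·1.882 + 0.31·2.4) / 95.36 = 1.884 mg/L.
After input C: C = (95.36·1.884 + 1.78·1.3) / 97.14 = 1.873 mg/L.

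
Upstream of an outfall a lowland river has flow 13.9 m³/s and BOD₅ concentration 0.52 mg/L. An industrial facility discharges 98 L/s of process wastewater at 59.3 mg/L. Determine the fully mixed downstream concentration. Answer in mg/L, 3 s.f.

98 L/s = 0.098 m³/s.
Conservation of mass across the mixing zone: C = (0.098·59.3 + 13.9·0.52) / (0.098 + 13.9) = 13.04/14 = 0.9315 mg/L.

0.932 mg/L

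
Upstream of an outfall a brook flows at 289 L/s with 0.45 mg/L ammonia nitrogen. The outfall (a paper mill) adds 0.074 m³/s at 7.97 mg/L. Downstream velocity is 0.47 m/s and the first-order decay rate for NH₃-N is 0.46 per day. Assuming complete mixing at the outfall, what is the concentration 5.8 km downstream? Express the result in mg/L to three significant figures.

1.86 mg/L

289 L/s = 0.289 m³/s.
After complete mixing, C₀ = (0.074·7.97 + 0.289·0.45) / 0.363 = 1.983 mg/L.
Travel time t = 5800 m / 0.47 m/s = 1.234e+04 s = 0.1428 d.
C = 1.983·exp(−0.46·0.1428) = 1.983·0.9364 = 1.857 mg/L.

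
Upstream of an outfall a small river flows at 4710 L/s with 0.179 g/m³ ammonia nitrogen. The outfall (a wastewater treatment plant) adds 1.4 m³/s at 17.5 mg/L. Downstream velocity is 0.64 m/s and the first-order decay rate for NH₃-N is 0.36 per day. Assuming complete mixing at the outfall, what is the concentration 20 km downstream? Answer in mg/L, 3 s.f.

4710 L/s = 4.71 m³/s.
After complete mixing, C₀ = (1.4·17.5 + 4.71·0.179) / 6.11 = 4.148 mg/L.
Travel time t = 2e+04 m / 0.64 m/s = 3.125e+04 s = 0.3617 d.
C = 4.148·exp(−0.36·0.3617) = 4.148·0.8779 = 3.641 mg/L.

3.64 mg/L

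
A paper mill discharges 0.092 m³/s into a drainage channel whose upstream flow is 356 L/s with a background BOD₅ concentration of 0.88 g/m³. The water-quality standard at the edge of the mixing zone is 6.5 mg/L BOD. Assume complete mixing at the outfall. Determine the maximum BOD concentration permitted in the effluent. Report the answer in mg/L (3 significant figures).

28.2 mg/L

356 L/s = 0.356 m³/s.
Mass balance: 6.5·0.448 = 0.092·Cₑ + 0.356·0.88.
Cₑ = (2.912 − 0.3133) / 0.092 = 28.25 mg/L.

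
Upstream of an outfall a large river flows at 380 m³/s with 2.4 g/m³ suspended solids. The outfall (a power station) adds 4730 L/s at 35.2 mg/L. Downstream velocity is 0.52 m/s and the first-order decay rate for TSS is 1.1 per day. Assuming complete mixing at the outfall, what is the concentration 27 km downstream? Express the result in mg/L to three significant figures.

4730 L/s = 4.73 m³/s.
After complete mixing, C₀ = (4.73·35.2 + 380·2.4) / 384.7 = 2.803 mg/L.
Travel time t = 2.7e+04 m / 0.52 m/s = 5.192e+04 s = 0.601 d.
C = 2.803·exp(−1.1·0.601) = 2.803·0.5163 = 1.447 mg/L.

1.45 mg/L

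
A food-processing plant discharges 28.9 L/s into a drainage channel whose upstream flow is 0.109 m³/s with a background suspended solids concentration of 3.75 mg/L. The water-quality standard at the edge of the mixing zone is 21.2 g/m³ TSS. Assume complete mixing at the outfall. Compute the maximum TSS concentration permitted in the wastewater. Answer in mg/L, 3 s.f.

87.0 mg/L

28.9 L/s = 0.0289 m³/s.
Mass balance: 21.2·0.1379 = 0.0289·Cₑ + 0.109·3.75.
Cₑ = (2.923 − 0.4088) / 0.0289 = 87.01 mg/L.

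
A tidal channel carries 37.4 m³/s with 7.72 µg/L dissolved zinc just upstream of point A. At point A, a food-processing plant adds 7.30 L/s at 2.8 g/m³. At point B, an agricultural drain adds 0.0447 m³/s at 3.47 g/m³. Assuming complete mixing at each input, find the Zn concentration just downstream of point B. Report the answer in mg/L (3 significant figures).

7.72 µg/L = 0.00772 mg/L.
7.30 L/s = 0.0073 m³/s.
After input A: C = (37.4·0.00772 + 0.0073·2.8) / 37.41 = 0.008265 mg/L.
After input B: C = (37.41·0.008265 + 0.0447·3.47) / 37.45 = 0.0124 mg/L.

0.0124 mg/L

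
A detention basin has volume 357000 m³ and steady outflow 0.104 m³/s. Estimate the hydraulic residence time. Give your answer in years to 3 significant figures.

0.109 yr

Q = 0.104 m³/s × 3.156e+07 s/yr = 3.282e+06 m³/yr.
Hydraulic residence time τ = V/Q = 357000/3.282e+06 = 0.1088 yr.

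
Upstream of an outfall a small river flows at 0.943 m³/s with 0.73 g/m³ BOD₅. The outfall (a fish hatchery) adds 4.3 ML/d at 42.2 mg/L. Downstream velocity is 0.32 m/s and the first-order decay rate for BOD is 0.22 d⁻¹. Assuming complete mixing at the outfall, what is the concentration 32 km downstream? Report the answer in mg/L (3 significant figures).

4.3 ML/d = 0.04977 m³/s.
After complete mixing, C₀ = (0.04977·42.2 + 0.943·0.73) / 0.9928 = 2.809 mg/L.
Travel time t = 3.2e+04 m / 0.32 m/s = 1e+05 s = 1.157 d.
C = 2.809·exp(−0.22·1.157) = 2.809·0.7752 = 2.177 mg/L.

2.18 mg/L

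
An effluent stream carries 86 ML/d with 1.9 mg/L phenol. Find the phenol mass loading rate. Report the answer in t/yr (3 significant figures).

59.7 t/yr

86 ML/d = 0.9954 m³/s.
Mass flux = Q·C = 0.9954 m³/s × 1.9 g/m³ = 1.891 g/s.
= 1.891 g/s × 31.56 = 59.68 t/yr.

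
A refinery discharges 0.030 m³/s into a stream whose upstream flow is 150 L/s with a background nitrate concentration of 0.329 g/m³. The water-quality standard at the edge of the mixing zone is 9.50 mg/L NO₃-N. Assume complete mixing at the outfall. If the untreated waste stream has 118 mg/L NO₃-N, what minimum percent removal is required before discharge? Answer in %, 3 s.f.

53.1 %

150 L/s = 0.15 m³/s.
Mass balance: 9.5·0.18 = 0.03·Cₑ + 0.15·0.329.
Cₑ = (1.71 − 0.04935) / 0.03 = 55.36 mg/L.
Required removal = 1 − 55.36/118 = 53.09 %.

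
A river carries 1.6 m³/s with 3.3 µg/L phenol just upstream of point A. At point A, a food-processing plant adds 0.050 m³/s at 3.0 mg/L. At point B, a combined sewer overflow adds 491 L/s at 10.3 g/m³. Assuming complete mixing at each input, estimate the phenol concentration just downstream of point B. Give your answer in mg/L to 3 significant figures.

3.3 µg/L = 0.0033 mg/L.
After input A: C = (1.6·0.0033 + 0.05·3) / 1.65 = 0.09411 mg/L.
491 L/s = 0.491 m³/s.
After input B: C = (1.65·0.09411 + 0.491·10.3) / 2.141 = 2.435 mg/L.

2.43 mg/L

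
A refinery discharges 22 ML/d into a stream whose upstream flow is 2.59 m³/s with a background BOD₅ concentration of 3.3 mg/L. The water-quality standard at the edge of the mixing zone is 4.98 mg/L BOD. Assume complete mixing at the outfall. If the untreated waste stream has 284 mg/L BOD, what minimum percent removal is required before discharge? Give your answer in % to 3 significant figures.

92.2 %

22 ML/d = 0.2546 m³/s.
Mass balance: 4.98·2.845 = 0.2546·Cₑ + 2.59·3.3.
Cₑ = (14.17 − 8.547) / 0.2546 = 22.07 mg/L.
Required removal = 1 − 22.07/284 = 92.23 %.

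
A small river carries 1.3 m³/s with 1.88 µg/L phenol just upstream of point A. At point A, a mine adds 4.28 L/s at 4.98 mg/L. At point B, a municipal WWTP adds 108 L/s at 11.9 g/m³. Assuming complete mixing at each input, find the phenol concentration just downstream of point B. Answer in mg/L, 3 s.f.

0.927 mg/L

1.88 µg/L = 0.00188 mg/L.
4.28 L/s = 0.00428 m³/s.
After input A: C = (1.3·0.00188 + 0.00428·4.98) / 1.304 = 0.01822 mg/L.
108 L/s = 0.108 m³/s.
After input B: C = (1.304·0.01822 + 0.108·11.9) / 1.412 = 0.9268 mg/L.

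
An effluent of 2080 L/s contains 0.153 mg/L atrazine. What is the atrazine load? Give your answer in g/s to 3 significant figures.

0.318 g/s

2080 L/s = 2.08 m³/s.
Mass flux = Q·C = 2.08 m³/s × 0.153 g/m³ = 0.3182 g/s.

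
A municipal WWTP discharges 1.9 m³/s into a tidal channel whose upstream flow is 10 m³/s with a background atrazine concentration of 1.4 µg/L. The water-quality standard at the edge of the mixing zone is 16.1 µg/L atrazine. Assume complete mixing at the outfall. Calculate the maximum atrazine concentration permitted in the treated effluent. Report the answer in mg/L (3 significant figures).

1.4 µg/L = 0.0014 mg/L.
16.1 µg/L = 0.0161 mg/L.
Mass balance: 0.0161·11.9 = 1.9·Cₑ + 10·0.0014.
Cₑ = (0.1916 − 0.014) / 1.9 = 0.09347 mg/L.

0.0935 mg/L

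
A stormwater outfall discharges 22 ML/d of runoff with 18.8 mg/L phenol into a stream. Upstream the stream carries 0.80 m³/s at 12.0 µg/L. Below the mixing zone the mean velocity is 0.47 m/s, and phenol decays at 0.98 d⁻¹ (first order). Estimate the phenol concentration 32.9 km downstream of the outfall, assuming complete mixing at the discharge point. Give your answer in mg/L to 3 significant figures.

2.06 mg/L

22 ML/d = 0.2546 m³/s.
12.0 µg/L = 0.012 mg/L.
After complete mixing, C₀ = (0.2546·18.8 + 0.8·0.012) / 1.055 = 4.548 mg/L.
Travel time t = 3.29e+04 m / 0.47 m/s = 7e+04 s = 0.8102 d.
C = 4.548·exp(−0.98·0.8102) = 4.548·0.452 = 2.056 mg/L.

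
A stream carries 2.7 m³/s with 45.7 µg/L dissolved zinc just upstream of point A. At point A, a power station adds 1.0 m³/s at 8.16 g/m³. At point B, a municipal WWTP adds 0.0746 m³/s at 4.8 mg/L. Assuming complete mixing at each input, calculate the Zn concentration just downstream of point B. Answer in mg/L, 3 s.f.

2.29 mg/L

45.7 µg/L = 0.0457 mg/L.
After input A: C = (2.7·0.0457 + 1·8.16) / 3.7 = 2.239 mg/L.
After input B: C = (3.7·2.239 + 0.0746·4.8) / 3.775 = 2.289 mg/L.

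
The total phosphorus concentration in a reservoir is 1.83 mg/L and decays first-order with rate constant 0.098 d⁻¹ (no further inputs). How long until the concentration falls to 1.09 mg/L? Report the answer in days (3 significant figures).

t = ln(C₀/C)/k = ln(1.83/1.09)/0.098 = 0.5181/0.098 = 5.287 d.

5.29 d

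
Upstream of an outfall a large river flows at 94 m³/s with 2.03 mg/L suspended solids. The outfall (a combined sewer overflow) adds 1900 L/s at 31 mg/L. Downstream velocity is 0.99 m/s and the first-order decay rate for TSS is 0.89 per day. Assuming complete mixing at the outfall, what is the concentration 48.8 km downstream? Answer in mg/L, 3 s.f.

1.57 mg/L

1900 L/s = 1.9 m³/s.
After complete mixing, C₀ = (1.9·31 + 94·2.03) / 95.9 = 2.604 mg/L.
Travel time t = 4.88e+04 m / 0.99 m/s = 4.929e+04 s = 0.5705 d.
C = 2.604·exp(−0.89·0.5705) = 2.604·0.6018 = 1.567 mg/L.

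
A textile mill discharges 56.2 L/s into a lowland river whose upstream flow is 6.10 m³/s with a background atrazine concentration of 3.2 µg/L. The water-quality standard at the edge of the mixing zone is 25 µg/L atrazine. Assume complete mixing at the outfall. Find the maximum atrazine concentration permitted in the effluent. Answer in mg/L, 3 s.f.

56.2 L/s = 0.0562 m³/s.
3.2 µg/L = 0.0032 mg/L.
25 µg/L = 0.025 mg/L.
Mass balance: 0.025·6.156 = 0.0562·Cₑ + 6.1·0.0032.
Cₑ = (0.1539 − 0.01952) / 0.0562 = 2.391 mg/L.

2.39 mg/L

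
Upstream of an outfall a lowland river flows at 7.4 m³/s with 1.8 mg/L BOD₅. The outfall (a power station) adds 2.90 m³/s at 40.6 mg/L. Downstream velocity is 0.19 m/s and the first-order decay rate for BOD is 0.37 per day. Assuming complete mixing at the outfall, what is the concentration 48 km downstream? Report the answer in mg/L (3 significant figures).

After complete mixing, C₀ = (2.9·40.6 + 7.4·1.8) / 10.3 = 12.72 mg/L.
Travel time t = 4.8e+04 m / 0.19 m/s = 2.526e+05 s = 2.924 d.
C = 12.72·exp(−0.37·2.924) = 12.72·0.339 = 4.313 mg/L.

4.31 mg/L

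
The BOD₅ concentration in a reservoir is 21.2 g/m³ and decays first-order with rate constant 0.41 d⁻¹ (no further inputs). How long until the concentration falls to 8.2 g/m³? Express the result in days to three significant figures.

t = ln(C₀/C)/k = ln(21.2/8.2)/0.41 = 0.9499/0.41 = 2.317 d.

2.32 d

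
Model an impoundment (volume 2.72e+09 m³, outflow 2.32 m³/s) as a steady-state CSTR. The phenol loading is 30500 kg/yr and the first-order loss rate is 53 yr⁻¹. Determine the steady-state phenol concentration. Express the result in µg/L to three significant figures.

Outflow Q = 2.32 m³/s × 3.156e+07 s/yr = 7.321e+07 m³/yr.
Steady-state CSTR mass balance: W = Q·C + k·V·C, so C = W/(Q + kV).
Q + kV = 7.321e+07 + 53·2.72e+09 = 1.442e+11 m³/yr.
C = 30500/1.442e+11 = 2.115e-07 kg/m³ = 0.0002115 mg/L = 0.2115 µg/L.

0.211 µg/L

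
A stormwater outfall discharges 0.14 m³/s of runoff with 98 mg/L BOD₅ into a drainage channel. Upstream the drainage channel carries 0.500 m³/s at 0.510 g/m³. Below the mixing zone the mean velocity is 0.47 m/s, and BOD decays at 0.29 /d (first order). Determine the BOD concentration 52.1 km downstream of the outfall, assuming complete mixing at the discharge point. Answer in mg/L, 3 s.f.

15.1 mg/L

After complete mixing, C₀ = (0.14·98 + 0.5·0.51) / 0.64 = 21.84 mg/L.
Travel time t = 5.21e+04 m / 0.47 m/s = 1.109e+05 s = 1.283 d.
C = 21.84·exp(−0.29·1.283) = 21.84·0.6893 = 15.05 mg/L.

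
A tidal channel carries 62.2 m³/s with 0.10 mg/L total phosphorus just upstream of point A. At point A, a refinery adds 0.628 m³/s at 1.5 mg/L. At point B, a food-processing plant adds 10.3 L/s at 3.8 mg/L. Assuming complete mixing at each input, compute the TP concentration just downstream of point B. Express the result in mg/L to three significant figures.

0.115 mg/L

After input A: C = (62.2·0.1 + 0.628·1.5) / 62.83 = 0.114 mg/L.
10.3 L/s = 0.0103 m³/s.
After input B: C = (62.83·0.114 + 0.0103·3.8) / 62.84 = 0.1146 mg/L.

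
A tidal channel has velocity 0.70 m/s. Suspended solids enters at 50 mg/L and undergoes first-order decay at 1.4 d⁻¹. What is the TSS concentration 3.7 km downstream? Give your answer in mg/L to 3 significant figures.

Travel time t = 3.7 km / 0.70 m/s = 3700/0.70 = 5286 s = 0.06118 d.
First-order decay: C = 50·exp(−1.4·0.06118) = 50·0.9179 = 45.9 mg/L.

45.9 mg/L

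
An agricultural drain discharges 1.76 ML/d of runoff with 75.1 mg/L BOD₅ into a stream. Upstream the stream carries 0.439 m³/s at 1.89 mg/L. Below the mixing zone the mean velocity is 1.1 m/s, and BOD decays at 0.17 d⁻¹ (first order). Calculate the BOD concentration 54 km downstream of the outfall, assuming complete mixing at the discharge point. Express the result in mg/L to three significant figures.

1.76 ML/d = 0.02037 m³/s.
After complete mixing, C₀ = (0.02037·75.1 + 0.439·1.89) / 0.4594 = 5.136 mg/L.
Travel time t = 5.4e+04 m / 1.1 m/s = 4.909e+04 s = 0.5682 d.
C = 5.136·exp(−0.17·0.5682) = 5.136·0.9079 = 4.664 mg/L.

4.66 mg/L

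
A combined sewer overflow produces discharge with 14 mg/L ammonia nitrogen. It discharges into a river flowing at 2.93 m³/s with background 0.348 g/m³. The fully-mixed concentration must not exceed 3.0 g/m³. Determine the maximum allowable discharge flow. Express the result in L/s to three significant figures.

Mass balance at complete mixing: C_std·(Q_w + Q_r) = Q_w·C_e + Q_r·C_b.
Rearranging, Q_w = Q_r·(C_std − C_b)/(C_e − C_std) = 2.93·(3 − 0.348) / (14 − 3) = 0.7064 m³/s.
= 706.4 L/s.

706 L/s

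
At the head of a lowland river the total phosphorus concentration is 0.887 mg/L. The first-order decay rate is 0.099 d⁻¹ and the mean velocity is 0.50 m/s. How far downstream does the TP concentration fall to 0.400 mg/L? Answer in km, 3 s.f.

From C = C₀·e^(−kt), t = ln(C₀/C)/k = ln(0.887/0.400)/0.099 = 0.7964/0.099 = 8.044 d.
Distance = v·t = 0.50 m/s × 6.95e+05 s = 3.475e+05 m = 347.5 km.

348 km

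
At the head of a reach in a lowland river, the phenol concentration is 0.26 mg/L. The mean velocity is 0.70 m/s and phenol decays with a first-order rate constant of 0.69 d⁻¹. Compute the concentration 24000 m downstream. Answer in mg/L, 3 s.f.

Travel time t = 24000 m / 0.70 m/s = 2.4e+04/0.70 = 3.429e+04 s = 0.3968 d.
First-order decay: C = 0.26·exp(−0.69·0.3968) = 0.26·0.7605 = 0.1977 mg/L.

0.198 mg/L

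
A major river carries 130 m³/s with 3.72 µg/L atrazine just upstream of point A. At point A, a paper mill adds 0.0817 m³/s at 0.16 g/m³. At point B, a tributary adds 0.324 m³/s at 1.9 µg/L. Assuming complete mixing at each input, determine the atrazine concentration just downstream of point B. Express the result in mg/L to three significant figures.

0.00381 mg/L

3.72 µg/L = 0.00372 mg/L.
After input A: C = (130·0.00372 + 0.0817·0.16) / 130.1 = 0.003818 mg/L.
1.9 µg/L = 0.0019 mg/L.
After input B: C = (130.1·0.003818 + 0.324·0.0019) / 130.4 = 0.003813 mg/L.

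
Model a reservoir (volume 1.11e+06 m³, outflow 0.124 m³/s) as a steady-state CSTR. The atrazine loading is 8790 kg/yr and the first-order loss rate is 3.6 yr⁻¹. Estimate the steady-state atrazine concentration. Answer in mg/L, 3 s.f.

Outflow Q = 0.124 m³/s × 3.156e+07 s/yr = 3.913e+06 m³/yr.
Steady-state CSTR mass balance: W = Q·C + k·V·C, so C = W/(Q + kV).
Q + kV = 3.913e+06 + 3.6·1.11e+06 = 7.909e+06 m³/yr.
C = 8790/7.909e+06 = 0.001111 kg/m³ = 1.111 mg/L.

1.11 mg/L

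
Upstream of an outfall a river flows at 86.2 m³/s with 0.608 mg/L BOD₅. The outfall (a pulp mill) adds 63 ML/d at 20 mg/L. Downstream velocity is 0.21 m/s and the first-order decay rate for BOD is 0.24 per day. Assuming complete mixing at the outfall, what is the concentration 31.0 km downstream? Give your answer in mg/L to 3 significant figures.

63 ML/d = 0.7292 m³/s.
After complete mixing, C₀ = (0.7292·20 + 86.2·0.608) / 86.93 = 0.7707 mg/L.
Travel time t = 3.1e+04 m / 0.21 m/s = 1.476e+05 s = 1.709 d.
C = 0.7707·exp(−0.24·1.709) = 0.7707·0.6636 = 0.5114 mg/L.

0.511 mg/L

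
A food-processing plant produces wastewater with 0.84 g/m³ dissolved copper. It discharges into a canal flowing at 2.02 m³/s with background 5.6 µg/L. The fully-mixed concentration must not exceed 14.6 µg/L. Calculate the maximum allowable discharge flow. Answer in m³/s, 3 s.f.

5.6 µg/L = 0.0056 mg/L.
14.6 µg/L = 0.0146 mg/L.
Mass balance at complete mixing: C_std·(Q_w + Q_r) = Q_w·C_e + Q_r·C_b.
Rearranging, Q_w = Q_r·(C_std − C_b)/(C_e − C_std) = 2.02·(0.0146 − 0.0056) / (0.84 − 0.0146) = 0.02203 m³/s.

0.0220 m³/s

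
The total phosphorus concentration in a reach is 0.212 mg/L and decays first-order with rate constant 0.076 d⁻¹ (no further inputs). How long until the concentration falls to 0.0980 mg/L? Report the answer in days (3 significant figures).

t = ln(C₀/C)/k = ln(0.212/0.0980)/0.076 = 0.7716/0.076 = 10.15 d.

10.2 d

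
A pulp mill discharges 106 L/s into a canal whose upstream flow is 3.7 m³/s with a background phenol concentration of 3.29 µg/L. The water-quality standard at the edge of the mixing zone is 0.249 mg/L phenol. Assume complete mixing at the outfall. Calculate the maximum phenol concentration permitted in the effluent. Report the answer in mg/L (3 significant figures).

106 L/s = 0.106 m³/s.
3.29 µg/L = 0.00329 mg/L.
Mass balance: 0.249·3.806 = 0.106·Cₑ + 3.7·0.00329.
Cₑ = (0.9477 − 0.01217) / 0.106 = 8.826 mg/L.

8.83 mg/L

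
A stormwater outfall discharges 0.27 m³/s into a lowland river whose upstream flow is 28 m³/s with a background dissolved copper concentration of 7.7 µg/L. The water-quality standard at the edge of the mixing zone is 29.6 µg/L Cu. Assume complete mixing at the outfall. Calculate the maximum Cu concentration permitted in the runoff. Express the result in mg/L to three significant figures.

7.7 µg/L = 0.0077 mg/L.
29.6 µg/L = 0.0296 mg/L.
Mass balance: 0.0296·28.27 = 0.27·Cₑ + 28·0.0077.
Cₑ = (0.8368 − 0.2156) / 0.27 = 2.301 mg/L.

2.30 mg/L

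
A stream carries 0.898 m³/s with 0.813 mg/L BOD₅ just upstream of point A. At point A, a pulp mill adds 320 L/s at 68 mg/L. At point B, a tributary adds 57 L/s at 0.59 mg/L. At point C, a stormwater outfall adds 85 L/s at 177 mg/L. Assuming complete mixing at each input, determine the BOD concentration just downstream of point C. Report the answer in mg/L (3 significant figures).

320 L/s = 0.32 m³/s.
After input A: C = (0.898·0.813 + 0.32·68) / 1.218 = 18.46 mg/L.
57 L/s = 0.057 m³/s.
After input B: C = (1.218·18.46 + 0.057·0.59) / 1.275 = 17.67 mg/L.
85 L/s = 0.085 m³/s.
After input C: C = (1.275·17.67 + 0.085·177) / 1.36 = 27.62 mg/L.

27.6 mg/L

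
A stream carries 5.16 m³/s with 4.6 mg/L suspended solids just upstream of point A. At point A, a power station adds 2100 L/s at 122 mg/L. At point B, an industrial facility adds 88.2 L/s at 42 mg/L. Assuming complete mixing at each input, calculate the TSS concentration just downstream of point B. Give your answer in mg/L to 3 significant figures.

38.6 mg/L

2100 L/s = 2.1 m³/s.
After input A: C = (5.16·4.6 + 2.1·122) / 7.26 = 38.56 mg/L.
88.2 L/s = 0.0882 m³/s.
After input B: C = (7.26·38.56 + 0.0882·42) / 7.348 = 38.6 mg/L.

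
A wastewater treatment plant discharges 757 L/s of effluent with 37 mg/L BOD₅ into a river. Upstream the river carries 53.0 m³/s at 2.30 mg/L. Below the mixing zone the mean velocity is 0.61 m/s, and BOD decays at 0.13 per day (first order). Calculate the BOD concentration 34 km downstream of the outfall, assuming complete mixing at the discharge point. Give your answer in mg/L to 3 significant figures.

2.56 mg/L

757 L/s = 0.757 m³/s.
After complete mixing, C₀ = (0.757·37 + 53·2.3) / 53.76 = 2.789 mg/L.
Travel time t = 3.4e+04 m / 0.61 m/s = 5.574e+04 s = 0.6451 d.
C = 2.789·exp(−0.13·0.6451) = 2.789·0.9196 = 2.564 mg/L.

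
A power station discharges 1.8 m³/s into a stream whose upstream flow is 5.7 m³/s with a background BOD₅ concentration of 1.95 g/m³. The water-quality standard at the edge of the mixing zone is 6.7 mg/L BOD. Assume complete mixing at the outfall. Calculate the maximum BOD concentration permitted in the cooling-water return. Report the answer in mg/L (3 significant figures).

Mass balance: 6.7·7.5 = 1.8·Cₑ + 5.7·1.95.
Cₑ = (50.25 − 11.12) / 1.8 = 21.74 mg/L.

21.7 mg/L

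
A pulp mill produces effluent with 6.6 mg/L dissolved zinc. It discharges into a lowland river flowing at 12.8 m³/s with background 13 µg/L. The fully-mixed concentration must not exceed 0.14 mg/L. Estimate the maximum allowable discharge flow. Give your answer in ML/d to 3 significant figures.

13 µg/L = 0.013 mg/L.
Mass balance at complete mixing: C_std·(Q_w + Q_r) = Q_w·C_e + Q_r·C_b.
Rearranging, Q_w = Q_r·(C_std − C_b)/(C_e − C_std) = 12.8·(0.14 − 0.013) / (6.6 − 0.14) = 0.2516 m³/s.
= 21.74 ML/d.

21.7 ML/d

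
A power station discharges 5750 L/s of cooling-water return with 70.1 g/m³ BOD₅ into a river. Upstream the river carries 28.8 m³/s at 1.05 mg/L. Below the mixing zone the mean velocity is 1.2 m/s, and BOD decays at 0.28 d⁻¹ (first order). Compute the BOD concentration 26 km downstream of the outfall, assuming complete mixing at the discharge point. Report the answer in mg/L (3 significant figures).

5750 L/s = 5.75 m³/s.
After complete mixing, C₀ = (5.75·70.1 + 28.8·1.05) / 34.55 = 12.54 mg/L.
Travel time t = 2.6e+04 m / 1.2 m/s = 2.167e+04 s = 0.2508 d.
C = 12.54·exp(−0.28·0.2508) = 12.54·0.9322 = 11.69 mg/L.

11.7 mg/L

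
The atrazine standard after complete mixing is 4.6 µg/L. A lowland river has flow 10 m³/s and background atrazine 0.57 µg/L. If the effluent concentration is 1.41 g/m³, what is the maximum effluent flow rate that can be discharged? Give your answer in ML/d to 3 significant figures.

2.48 ML/d

0.57 µg/L = 0.00057 mg/L.
4.6 µg/L = 0.0046 mg/L.
Mass balance at complete mixing: C_std·(Q_w + Q_r) = Q_w·C_e + Q_r·C_b.
Rearranging, Q_w = Q_r·(C_std − C_b)/(C_e − C_std) = 10·(0.0046 − 0.00057) / (1.41 − 0.0046) = 0.02868 m³/s.
= 2.478 ML/d.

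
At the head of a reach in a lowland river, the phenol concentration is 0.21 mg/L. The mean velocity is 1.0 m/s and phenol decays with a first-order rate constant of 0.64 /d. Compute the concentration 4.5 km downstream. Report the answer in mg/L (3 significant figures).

Travel time t = 4.5 km / 1.0 m/s = 4500/1.0 = 4500 s = 0.05208 d.
First-order decay: C = 0.21·exp(−0.64·0.05208) = 0.21·0.9672 = 0.2031 mg/L.

0.203 mg/L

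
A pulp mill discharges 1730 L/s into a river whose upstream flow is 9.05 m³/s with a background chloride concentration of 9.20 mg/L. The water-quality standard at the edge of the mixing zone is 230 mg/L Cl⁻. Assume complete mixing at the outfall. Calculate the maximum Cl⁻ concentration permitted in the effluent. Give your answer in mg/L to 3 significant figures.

1390 mg/L

1730 L/s = 1.73 m³/s.
Mass balance: 230·10.78 = 1.73·Cₑ + 9.05·9.2.
Cₑ = (2479 − 83.26) / 1.73 = 1385 mg/L.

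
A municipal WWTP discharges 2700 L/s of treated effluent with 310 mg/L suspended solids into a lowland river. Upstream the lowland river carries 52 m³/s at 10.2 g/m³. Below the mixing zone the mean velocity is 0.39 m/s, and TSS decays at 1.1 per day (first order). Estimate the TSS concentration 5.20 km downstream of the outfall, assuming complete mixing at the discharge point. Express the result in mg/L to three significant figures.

21.1 mg/L

2700 L/s = 2.7 m³/s.
After complete mixing, C₀ = (2.7·310 + 52·10.2) / 54.7 = 25 mg/L.
Travel time t = 5200 m / 0.39 m/s = 1.333e+04 s = 0.1543 d.
C = 25·exp(−1.1·0.1543) = 25·0.8439 = 21.1 mg/L.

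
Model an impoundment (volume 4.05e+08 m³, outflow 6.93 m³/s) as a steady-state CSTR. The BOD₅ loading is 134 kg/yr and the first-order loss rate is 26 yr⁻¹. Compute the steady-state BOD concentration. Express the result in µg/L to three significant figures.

0.0125 µg/L

Outflow Q = 6.93 m³/s × 3.156e+07 s/yr = 2.187e+08 m³/yr.
Steady-state CSTR mass balance: W = Q·C + k·V·C, so C = W/(Q + kV).
Q + kV = 2.187e+08 + 26·4.05e+08 = 1.075e+10 m³/yr.
C = 134/1.075e+10 = 1.247e-08 kg/m³ = 1.247e-05 mg/L = 0.01247 µg/L.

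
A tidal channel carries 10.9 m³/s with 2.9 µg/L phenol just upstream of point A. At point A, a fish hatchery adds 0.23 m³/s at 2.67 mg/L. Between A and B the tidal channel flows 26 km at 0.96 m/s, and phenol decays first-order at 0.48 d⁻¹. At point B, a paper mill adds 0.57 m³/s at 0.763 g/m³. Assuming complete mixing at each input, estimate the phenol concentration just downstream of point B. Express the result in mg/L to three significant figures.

2.9 µg/L = 0.0029 mg/L.
After input A: C = (10.9·0.0029 + 0.23·2.67) / 11.13 = 0.05802 mg/L.
Over the 26 km reach to input B (t = 2.708e+04 s = 0.3135 d), decay gives C = 0.05802·exp(−0.48·0.3135) = 0.04991 mg/L.
After input B: C = (11.13·0.04991 + 0.57·0.763) / 11.7 = 0.08465 mg/L.

0.0847 mg/L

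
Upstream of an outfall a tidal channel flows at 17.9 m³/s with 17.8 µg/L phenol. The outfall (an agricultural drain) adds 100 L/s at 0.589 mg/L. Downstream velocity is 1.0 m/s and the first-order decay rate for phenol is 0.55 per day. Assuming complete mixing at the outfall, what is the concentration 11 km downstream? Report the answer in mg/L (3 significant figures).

100 L/s = 0.1 m³/s.
17.8 µg/L = 0.0178 mg/L.
After complete mixing, C₀ = (0.1·0.589 + 17.9·0.0178) / 18 = 0.02097 mg/L.
Travel time t = 1.1e+04 m / 1.0 m/s = 1.1e+04 s = 0.1273 d.
C = 0.02097·exp(−0.55·0.1273) = 0.02097·0.9324 = 0.01955 mg/L.

0.0196 mg/L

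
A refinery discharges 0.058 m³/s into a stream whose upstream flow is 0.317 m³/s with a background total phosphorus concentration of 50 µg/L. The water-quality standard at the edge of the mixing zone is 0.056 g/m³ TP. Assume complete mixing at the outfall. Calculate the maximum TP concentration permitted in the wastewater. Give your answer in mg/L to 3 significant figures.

0.0888 mg/L

50 µg/L = 0.05 mg/L.
Mass balance: 0.056·0.375 = 0.058·Cₑ + 0.317·0.05.
Cₑ = (0.021 − 0.01585) / 0.058 = 0.08879 mg/L.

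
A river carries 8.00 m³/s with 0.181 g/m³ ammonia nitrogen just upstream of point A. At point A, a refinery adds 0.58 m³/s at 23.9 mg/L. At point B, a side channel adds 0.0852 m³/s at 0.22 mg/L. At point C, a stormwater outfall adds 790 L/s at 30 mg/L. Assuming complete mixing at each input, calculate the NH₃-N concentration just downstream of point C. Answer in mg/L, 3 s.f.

After input A: C = (8·0.181 + 0.58·23.9) / 8.58 = 1.784 mg/L.
After input B: C = (8.58·1.784 + 0.0852·0.22) / 8.665 = 1.769 mg/L.
790 L/s = 0.79 m³/s.
After input C: C = (8.665·1.769 + 0.79·30) / 9.455 = 4.128 mg/L.

4.13 mg/L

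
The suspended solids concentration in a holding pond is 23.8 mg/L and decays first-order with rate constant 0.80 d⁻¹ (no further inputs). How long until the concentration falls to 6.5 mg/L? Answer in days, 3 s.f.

1.62 d

t = ln(C₀/C)/k = ln(23.8/6.5)/0.80 = 1.298/0.80 = 1.622 d.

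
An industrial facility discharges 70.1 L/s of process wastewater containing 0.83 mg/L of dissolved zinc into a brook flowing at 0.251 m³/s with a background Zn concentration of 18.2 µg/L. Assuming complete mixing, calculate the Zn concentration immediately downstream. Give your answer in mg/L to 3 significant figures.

70.1 L/s = 0.0701 m³/s.
18.2 µg/L = 0.0182 mg/L.
Conservation of mass across the mixing zone: C = (0.0701·0.83 + 0.251·0.0182) / (0.0701 + 0.251) = 0.06275/0.3211 = 0.1954 mg/L.

0.195 mg/L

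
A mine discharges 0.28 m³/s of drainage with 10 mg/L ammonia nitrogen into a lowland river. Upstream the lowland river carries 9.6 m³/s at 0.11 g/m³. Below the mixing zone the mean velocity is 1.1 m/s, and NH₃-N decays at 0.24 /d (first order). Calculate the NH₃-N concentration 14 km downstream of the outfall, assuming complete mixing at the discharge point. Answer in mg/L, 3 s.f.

0.377 mg/L

After complete mixing, C₀ = (0.28·10 + 9.6·0.11) / 9.88 = 0.3903 mg/L.
Travel time t = 1.4e+04 m / 1.1 m/s = 1.273e+04 s = 0.1473 d.
C = 0.3903·exp(−0.24·0.1473) = 0.3903·0.9653 = 0.3767 mg/L.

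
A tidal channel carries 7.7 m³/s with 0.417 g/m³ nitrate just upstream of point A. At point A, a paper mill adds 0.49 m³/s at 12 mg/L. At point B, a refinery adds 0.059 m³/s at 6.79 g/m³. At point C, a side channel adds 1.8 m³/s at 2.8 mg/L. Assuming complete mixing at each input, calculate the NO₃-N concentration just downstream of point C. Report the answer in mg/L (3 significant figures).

1.45 mg/L

After input A: C = (7.7·0.417 + 0.49·12) / 8.19 = 1.11 mg/L.
After input B: C = (8.19·1.11 + 0.059·6.79) / 8.249 = 1.151 mg/L.
After input C: C = (8.249·1.151 + 1.8·2.8) / 10.05 = 1.446 mg/L.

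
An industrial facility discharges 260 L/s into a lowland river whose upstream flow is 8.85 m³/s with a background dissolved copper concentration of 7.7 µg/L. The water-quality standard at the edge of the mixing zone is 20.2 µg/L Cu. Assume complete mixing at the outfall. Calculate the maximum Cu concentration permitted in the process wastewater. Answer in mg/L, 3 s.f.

0.446 mg/L

260 L/s = 0.26 m³/s.
7.7 µg/L = 0.0077 mg/L.
20.2 µg/L = 0.0202 mg/L.
Mass balance: 0.0202·9.11 = 0.26·Cₑ + 8.85·0.0077.
Cₑ = (0.184 − 0.06814) / 0.26 = 0.4457 mg/L.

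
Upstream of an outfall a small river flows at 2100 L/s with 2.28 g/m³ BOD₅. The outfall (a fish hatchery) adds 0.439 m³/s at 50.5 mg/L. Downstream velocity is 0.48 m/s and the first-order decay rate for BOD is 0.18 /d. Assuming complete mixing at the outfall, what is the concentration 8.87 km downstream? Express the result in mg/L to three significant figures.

2100 L/s = 2.1 m³/s.
After complete mixing, C₀ = (0.439·50.5 + 2.1·2.28) / 2.539 = 10.62 mg/L.
Travel time t = 8870 m / 0.48 m/s = 1.848e+04 s = 0.2139 d.
C = 10.62·exp(−0.18·0.2139) = 10.62·0.9622 = 10.22 mg/L.

10.2 mg/L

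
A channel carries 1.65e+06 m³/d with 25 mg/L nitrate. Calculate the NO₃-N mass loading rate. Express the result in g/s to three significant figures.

477 g/s

1.65e+06 m³/d = 19.1 m³/s.
Mass flux = Q·C = 19.1 m³/s × 25 g/m³ = 477.4 g/s.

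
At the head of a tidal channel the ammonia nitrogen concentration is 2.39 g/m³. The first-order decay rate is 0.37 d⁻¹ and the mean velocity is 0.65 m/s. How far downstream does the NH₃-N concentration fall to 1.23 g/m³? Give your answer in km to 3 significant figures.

From C = C₀·e^(−kt), t = ln(C₀/C)/k = ln(2.39/1.23)/0.37 = 0.6643/0.37 = 1.795 d.
Distance = v·t = 0.65 m/s × 1.551e+05 s = 1.008e+05 m = 100.8 km.

101 km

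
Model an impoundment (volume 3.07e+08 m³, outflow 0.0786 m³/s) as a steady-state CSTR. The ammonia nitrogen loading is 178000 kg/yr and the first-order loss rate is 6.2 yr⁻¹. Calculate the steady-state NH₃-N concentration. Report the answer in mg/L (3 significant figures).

Outflow Q = 0.0786 m³/s × 3.156e+07 s/yr = 2.48e+06 m³/yr.
Steady-state CSTR mass balance: W = Q·C + k·V·C, so C = W/(Q + kV).
Q + kV = 2.48e+06 + 6.2·3.07e+08 = 1.906e+09 m³/yr.
C = 178000/1.906e+09 = 9.34e-05 kg/m³ = 0.0934 mg/L.

0.0934 mg/L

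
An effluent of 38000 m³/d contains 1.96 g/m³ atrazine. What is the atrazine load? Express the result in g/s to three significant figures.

38000 m³/d = 0.4398 m³/s.
Mass flux = Q·C = 0.4398 m³/s × 1.96 g/m³ = 0.862 g/s.

0.862 g/s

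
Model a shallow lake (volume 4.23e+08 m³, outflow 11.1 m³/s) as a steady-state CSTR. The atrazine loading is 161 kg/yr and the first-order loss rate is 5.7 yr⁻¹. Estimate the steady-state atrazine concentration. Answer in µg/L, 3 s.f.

Outflow Q = 11.1 m³/s × 3.156e+07 s/yr = 3.503e+08 m³/yr.
Steady-state CSTR mass balance: W = Q·C + k·V·C, so C = W/(Q + kV).
Q + kV = 3.503e+08 + 5.7·4.23e+08 = 2.761e+09 m³/yr.
C = 161/2.761e+09 = 5.83e-08 kg/m³ = 5.83e-05 mg/L = 0.0583 µg/L.

0.0583 µg/L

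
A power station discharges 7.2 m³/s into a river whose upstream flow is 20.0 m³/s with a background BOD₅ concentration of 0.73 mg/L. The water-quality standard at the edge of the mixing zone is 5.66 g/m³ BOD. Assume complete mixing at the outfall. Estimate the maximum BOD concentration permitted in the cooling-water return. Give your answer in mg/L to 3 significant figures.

19.4 mg/L

Mass balance: 5.66·27.2 = 7.2·Cₑ + 20·0.73.
Cₑ = (154 − 14.6) / 7.2 = 19.35 mg/L.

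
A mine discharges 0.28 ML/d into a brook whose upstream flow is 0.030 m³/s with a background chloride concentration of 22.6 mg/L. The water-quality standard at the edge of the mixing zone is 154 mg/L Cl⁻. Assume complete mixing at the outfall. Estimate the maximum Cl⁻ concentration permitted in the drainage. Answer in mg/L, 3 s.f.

0.28 ML/d = 0.003241 m³/s.
Mass balance: 154·0.03324 = 0.003241·Cₑ + 0.03·22.6.
Cₑ = (5.119 − 0.678) / 0.003241 = 1370 mg/L.

1370 mg/L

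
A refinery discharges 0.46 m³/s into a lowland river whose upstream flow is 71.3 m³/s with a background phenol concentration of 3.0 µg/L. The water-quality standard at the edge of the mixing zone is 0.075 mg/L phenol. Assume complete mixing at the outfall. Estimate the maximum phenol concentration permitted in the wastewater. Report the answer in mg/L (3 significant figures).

3.0 µg/L = 0.003 mg/L.
Mass balance: 0.075·71.76 = 0.46·Cₑ + 71.3·0.003.
Cₑ = (5.382 − 0.2139) / 0.46 = 11.23 mg/L.

11.2 mg/L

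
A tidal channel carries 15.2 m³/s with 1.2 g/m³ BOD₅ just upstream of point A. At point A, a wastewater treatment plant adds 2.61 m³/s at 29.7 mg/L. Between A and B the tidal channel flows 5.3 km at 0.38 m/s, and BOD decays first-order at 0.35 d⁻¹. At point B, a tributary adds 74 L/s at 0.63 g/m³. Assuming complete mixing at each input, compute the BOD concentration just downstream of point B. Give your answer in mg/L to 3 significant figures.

5.06 mg/L

After input A: C = (15.2·1.2 + 2.61·29.7) / 17.81 = 5.377 mg/L.
Over the 5.3 km reach to input B (t = 1.395e+04 s = 0.1614 d), decay gives C = 5.377·exp(−0.35·0.1614) = 5.081 mg/L.
74 L/s = 0.074 m³/s.
After input B: C = (17.81·5.081 + 0.074·0.63) / 17.88 = 5.063 mg/L.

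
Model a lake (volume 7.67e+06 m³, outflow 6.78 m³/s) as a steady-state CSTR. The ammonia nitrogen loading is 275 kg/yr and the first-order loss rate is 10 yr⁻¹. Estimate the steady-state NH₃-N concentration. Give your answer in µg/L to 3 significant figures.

Outflow Q = 6.78 m³/s × 3.156e+07 s/yr = 2.14e+08 m³/yr.
Steady-state CSTR mass balance: W = Q·C + k·V·C, so C = W/(Q + kV).
Q + kV = 2.14e+08 + 10·7.67e+06 = 2.907e+08 m³/yr.
C = 275/2.907e+08 = 9.461e-07 kg/m³ = 0.0009461 mg/L = 0.9461 µg/L.

0.946 µg/L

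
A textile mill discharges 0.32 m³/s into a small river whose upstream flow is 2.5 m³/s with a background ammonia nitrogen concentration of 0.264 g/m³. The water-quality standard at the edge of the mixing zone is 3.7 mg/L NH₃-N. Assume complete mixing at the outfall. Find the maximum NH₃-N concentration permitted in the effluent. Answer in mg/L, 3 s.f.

30.5 mg/L

Mass balance: 3.7·2.82 = 0.32·Cₑ + 2.5·0.264.
Cₑ = (10.43 − 0.66) / 0.32 = 30.54 mg/L.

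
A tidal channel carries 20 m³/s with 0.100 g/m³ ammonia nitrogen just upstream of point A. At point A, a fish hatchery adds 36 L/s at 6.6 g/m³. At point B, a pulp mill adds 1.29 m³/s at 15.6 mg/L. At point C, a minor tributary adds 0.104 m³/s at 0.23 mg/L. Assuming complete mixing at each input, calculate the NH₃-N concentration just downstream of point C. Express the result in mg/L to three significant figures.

1.04 mg/L

36 L/s = 0.036 m³/s.
After input A: C = (20·0.1 + 0.036·6.6) / 20.04 = 0.1117 mg/L.
After input B: C = (20.04·0.1117 + 1.29·15.6) / 21.33 = 1.049 mg/L.
After input C: C = (21.33·1.049 + 0.104·0.23) / 21.43 = 1.045 mg/L.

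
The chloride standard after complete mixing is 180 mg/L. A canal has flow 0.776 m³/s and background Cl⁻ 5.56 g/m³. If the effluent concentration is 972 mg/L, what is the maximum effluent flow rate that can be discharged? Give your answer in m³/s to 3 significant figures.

0.171 m³/s

Mass balance at complete mixing: C_std·(Q_w + Q_r) = Q_w·C_e + Q_r·C_b.
Rearranging, Q_w = Q_r·(C_std − C_b)/(C_e − C_std) = 0.776·(180 − 5.56) / (972 − 180) = 0.1709 m³/s.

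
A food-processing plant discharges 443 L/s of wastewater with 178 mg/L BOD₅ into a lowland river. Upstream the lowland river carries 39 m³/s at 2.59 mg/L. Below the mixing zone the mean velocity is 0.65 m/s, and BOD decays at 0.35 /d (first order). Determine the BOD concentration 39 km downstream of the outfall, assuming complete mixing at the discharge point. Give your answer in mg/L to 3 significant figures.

443 L/s = 0.443 m³/s.
After complete mixing, C₀ = (0.443·178 + 39·2.59) / 39.44 = 4.56 mg/L.
Travel time t = 3.9e+04 m / 0.65 m/s = 6e+04 s = 0.6944 d.
C = 4.56·exp(−0.35·0.6944) = 4.56·0.7842 = 3.576 mg/L.

3.58 mg/L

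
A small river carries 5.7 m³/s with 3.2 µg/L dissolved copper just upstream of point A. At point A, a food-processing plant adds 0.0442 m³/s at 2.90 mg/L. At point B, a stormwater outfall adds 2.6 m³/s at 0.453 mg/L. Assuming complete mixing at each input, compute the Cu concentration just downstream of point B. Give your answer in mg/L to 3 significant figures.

0.159 mg/L

3.2 µg/L = 0.0032 mg/L.
After input A: C = (5.7·0.0032 + 0.0442·2.9) / 5.744 = 0.02549 mg/L.
After input B: C = (5.744·0.02549 + 2.6·0.453) / 8.344 = 0.1587 mg/L.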